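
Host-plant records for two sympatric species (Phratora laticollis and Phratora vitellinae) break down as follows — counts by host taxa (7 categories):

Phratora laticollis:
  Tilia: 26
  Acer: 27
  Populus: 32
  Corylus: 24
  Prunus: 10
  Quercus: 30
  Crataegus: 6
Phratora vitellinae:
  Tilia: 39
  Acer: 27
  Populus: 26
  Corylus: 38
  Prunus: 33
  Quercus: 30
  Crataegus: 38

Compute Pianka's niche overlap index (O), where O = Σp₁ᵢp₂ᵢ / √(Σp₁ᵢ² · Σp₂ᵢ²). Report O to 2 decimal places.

0.88

Proportions for Phratora laticollis (n=155): 26/155=0.1677, 27/155=0.1742, 32/155=0.2065, 24/155=0.1548, 10/155=0.0645, 30/155=0.1935, 6/155=0.0387
Proportions for Phratora vitellinae (n=231): 39/231=0.1688, 27/231=0.1169, 26/231=0.1126, 38/231=0.1645, 33/231=0.1429, 30/231=0.1299, 38/231=0.1645
Σ p₁ᵢp₂ᵢ = 0.028308 + 0.020364 + 0.023252 + 0.025465 + 0.009217 + 0.025136 + 0.006366 = 0.138108
Σp_1ᵢ² = 0.1677² + 0.1742² + 0.2065² + 0.1548² + 0.0645² + 0.1935² + 0.0387² = 0.028123 + 0.030346 + 0.042642 + 0.023963 + 0.004160 + 0.037442 + 0.001498 = 0.168174
Σp_2ᵢ² = 0.1688² + 0.1169² + 0.1126² + 0.1645² + 0.1429² + 0.1299² + 0.1645² = 0.028493 + 0.013666 + 0.012679 + 0.027060 + 0.020420 + 0.016874 + 0.027060 = 0.146252
O = 0.138108 / √(0.168174 × 0.146252) = 0.138108 / 0.1568304 = 0.8806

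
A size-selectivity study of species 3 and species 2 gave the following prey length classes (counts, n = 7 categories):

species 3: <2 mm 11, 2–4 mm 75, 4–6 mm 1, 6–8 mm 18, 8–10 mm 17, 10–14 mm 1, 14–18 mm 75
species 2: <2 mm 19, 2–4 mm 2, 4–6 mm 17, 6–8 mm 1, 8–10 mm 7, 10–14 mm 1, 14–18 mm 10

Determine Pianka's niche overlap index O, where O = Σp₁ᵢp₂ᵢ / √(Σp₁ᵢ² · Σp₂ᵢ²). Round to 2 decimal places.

Proportions for species 3 (n=198): 11/198=0.0556, 75/198=0.3788, 1/198=0.0051, 18/198=0.0909, 17/198=0.0859, 1/198=0.0051, 75/198=0.3788
Proportions for species 2 (n=57): 19/57=0.3333, 2/57=0.0351, 17/57=0.2982, 1/57=0.0175, 7/57=0.1228, 1/57=0.0175, 10/57=0.1754
Σ p₁ᵢp₂ᵢ = 0.018531 + 0.013296 + 0.001521 + 0.001591 + 0.010549 + 0.000089 + 0.066442 = 0.112019
Σp_1ᵢ² = 0.0556² + 0.3788² + 0.0051² + 0.0909² + 0.0859² + 0.0051² + 0.3788² = 0.003091 + 0.143489 + 0.000026 + 0.008263 + 0.007379 + 0.000026 + 0.143489 = 0.305763
Σp_2ᵢ² = 0.3333² + 0.0351² + 0.2982² + 0.0175² + 0.1228² + 0.0175² + 0.1754² = 0.111089 + 0.001232 + 0.088923 + 0.000306 + 0.015080 + 0.000306 + 0.030765 = 0.247701
O = 0.112019 / √(0.305763 × 0.247701) = 0.112019 / 0.2752050 = 0.4070

0.41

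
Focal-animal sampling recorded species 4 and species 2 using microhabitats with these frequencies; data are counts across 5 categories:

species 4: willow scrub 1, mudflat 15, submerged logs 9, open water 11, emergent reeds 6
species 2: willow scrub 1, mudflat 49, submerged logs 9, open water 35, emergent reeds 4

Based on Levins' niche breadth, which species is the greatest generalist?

Proportions for species 4 (n=42): 1/42=0.0238, 15/42=0.3571, 9/42=0.2143, 11/42=0.2619, 6/42=0.1429
Proportions for species 2 (n=98): 1/98=0.0102, 49/98=0.5000, 9/98=0.0918, 35/98=0.3571, 4/98=0.0408
Σp_4ᵢ² = 0.0238² + 0.3571² + 0.2143² + 0.2619² + 0.1429² = 0.000566 + 0.127520 + 0.045924 + 0.068592 + 0.020420 = 0.263022
B_4 = 1 / 0.263022 = 3.8020
Σp_2ᵢ² = 0.0102² + 0.5000² + 0.0918² + 0.3571² + 0.0408² = 0.000104 + 0.250000 + 0.008427 + 0.127520 + 0.001665 = 0.387716
B_2 = 1 / 0.387716 = 2.5792
Highest B → broadest niche (most generalist): species 4 (B = 3.80).

species 4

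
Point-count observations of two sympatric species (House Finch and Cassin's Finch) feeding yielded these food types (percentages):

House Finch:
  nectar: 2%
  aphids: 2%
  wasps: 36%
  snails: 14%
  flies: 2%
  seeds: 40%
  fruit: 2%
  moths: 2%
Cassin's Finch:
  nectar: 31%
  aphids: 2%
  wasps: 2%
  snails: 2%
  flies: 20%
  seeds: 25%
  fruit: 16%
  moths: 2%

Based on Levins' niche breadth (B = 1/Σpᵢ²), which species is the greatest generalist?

Convert percentages to proportions (divide by 100).
Σp_Housᵢ² = 0.02² + 0.02² + 0.36² + 0.14² + 0.02² + 0.40² + 0.02² + 0.02² = 0.0004 + 0.0004 + 0.1296 + 0.0196 + 0.0004 + 0.1600 + 0.0004 + 0.0004 = 0.3112
B_Hous = 1 / 0.3112 = 3.2134
Σp_Cassᵢ² = 0.31² + 0.02² + 0.02² + 0.02² + 0.20² + 0.25² + 0.16² + 0.02² = 0.0961 + 0.0004 + 0.0004 + 0.0004 + 0.0400 + 0.0625 + 0.0256 + 0.0004 = 0.2258
B_Cass = 1 / 0.2258 = 4.4287
Highest B → broadest niche (most generalist): Cassin's Finch (B = 4.43).

Cassin's Finch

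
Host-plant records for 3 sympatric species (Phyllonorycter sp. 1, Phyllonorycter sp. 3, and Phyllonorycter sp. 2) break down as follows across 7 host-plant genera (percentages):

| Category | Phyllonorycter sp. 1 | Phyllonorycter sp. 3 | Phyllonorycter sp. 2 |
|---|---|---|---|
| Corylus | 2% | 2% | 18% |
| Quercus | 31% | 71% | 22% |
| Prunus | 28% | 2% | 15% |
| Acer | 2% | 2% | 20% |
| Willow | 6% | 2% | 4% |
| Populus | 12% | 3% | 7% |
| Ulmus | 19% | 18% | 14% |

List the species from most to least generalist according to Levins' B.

Phyllonorycter sp. 2 > Phyllonorycter sp. 1 > Phyllonorycter sp. 3

Convert percentages to proportions (divide by 100).
Σp_1ᵢ² = 0.02² + 0.31² + 0.28² + 0.02² + 0.06² + 0.12² + 0.19² = 0.0004 + 0.0961 + 0.0784 + 0.0004 + 0.0036 + 0.0144 + 0.0361 = 0.2294
B_1 = 1 / 0.2294 = 4.3592
Σp_3ᵢ² = 0.02² + 0.71² + 0.02² + 0.02² + 0.02² + 0.03² + 0.18² = 0.0004 + 0.5041 + 0.0004 + 0.0004 + 0.0004 + 0.0009 + 0.0324 = 0.5390
B_3 = 1 / 0.5390 = 1.8553
Σp_2ᵢ² = 0.18² + 0.22² + 0.15² + 0.20² + 0.04² + 0.07² + 0.14² = 0.0324 + 0.0484 + 0.0225 + 0.0400 + 0.0016 + 0.0049 + 0.0196 = 0.1694
B_2 = 1 / 0.1694 = 5.9032
Ranking by B (broadest → narrowest): Phyllonorycter sp. 2 (5.90) > Phyllonorycter sp. 1 (4.36) > Phyllonorycter sp. 3 (1.86)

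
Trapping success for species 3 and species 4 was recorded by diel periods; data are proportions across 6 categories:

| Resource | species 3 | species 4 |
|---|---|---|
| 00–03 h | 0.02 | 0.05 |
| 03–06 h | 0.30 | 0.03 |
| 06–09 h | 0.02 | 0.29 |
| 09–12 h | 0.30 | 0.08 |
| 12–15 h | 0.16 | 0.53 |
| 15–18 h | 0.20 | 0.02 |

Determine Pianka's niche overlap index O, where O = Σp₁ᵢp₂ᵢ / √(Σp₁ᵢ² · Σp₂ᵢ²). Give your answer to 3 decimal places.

0.423

Σ p₁ᵢp₂ᵢ = 0.0010 + 0.0090 + 0.0058 + 0.0240 + 0.0848 + 0.0040 = 0.1286
Σp_1ᵢ² = 0.02² + 0.30² + 0.02² + 0.30² + 0.16² + 0.20² = 0.0004 + 0.0900 + 0.0004 + 0.0900 + 0.0256 + 0.0400 = 0.2464
Σp_2ᵢ² = 0.05² + 0.03² + 0.29² + 0.08² + 0.53² + 0.02² = 0.0025 + 0.0009 + 0.0841 + 0.0064 + 0.2809 + 0.0004 = 0.3752
O = 0.1286 / √(0.2464 × 0.3752) = 0.1286 / 0.304055 = 0.42295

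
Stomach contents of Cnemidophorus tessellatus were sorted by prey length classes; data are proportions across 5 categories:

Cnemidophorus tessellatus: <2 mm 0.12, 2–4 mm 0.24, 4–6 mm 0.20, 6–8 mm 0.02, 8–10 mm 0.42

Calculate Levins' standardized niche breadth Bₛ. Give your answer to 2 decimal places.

0.62

Σpᵢ² = 0.12² + 0.24² + 0.20² + 0.02² + 0.42² = 0.0144 + 0.0576 + 0.0400 + 0.0004 + 0.1764 = 0.2888
B = 1 / 0.2888 = 3.4626
Bₛ = (B − 1)/(n − 1) = (3.4626 − 1)/(5 − 1) = 2.4626/4 = 0.6157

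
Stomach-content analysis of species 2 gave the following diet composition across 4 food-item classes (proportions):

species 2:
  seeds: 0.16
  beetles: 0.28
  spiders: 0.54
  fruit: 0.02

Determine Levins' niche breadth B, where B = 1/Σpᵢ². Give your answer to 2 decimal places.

2.53

Σpᵢ² = 0.16² + 0.28² + 0.54² + 0.02² = 0.0256 + 0.0784 + 0.2916 + 0.0004 = 0.3960
B = 1 / 0.3960 = 2.5253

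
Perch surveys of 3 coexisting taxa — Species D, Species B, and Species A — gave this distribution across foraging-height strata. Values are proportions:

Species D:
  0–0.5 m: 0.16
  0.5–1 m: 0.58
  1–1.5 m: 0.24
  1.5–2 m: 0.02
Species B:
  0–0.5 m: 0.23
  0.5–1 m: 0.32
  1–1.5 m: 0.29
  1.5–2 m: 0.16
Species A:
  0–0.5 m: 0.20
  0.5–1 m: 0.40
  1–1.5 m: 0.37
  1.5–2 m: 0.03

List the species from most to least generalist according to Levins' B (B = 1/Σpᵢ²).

Σp_Dᵢ² = 0.16² + 0.58² + 0.24² + 0.02² = 0.0256 + 0.3364 + 0.0576 + 0.0004 = 0.4200
B_D = 1 / 0.4200 = 2.3810
Σp_Bᵢ² = 0.23² + 0.32² + 0.29² + 0.16² = 0.0529 + 0.1024 + 0.0841 + 0.0256 = 0.2650
B_B = 1 / 0.2650 = 3.7736
Σp_Aᵢ² = 0.20² + 0.40² + 0.37² + 0.03² = 0.0400 + 0.1600 + 0.1369 + 0.0009 = 0.3378
B_A = 1 / 0.3378 = 2.9603
Ranking by B (broadest → narrowest): Species B (3.77) > Species A (2.96) > Species D (2.38)

Species B > Species A > Species D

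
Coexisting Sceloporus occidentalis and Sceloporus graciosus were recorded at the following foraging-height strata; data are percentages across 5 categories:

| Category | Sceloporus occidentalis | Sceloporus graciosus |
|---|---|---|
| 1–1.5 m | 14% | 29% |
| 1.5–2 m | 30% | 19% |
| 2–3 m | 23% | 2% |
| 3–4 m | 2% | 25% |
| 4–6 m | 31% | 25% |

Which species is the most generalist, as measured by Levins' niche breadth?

Sceloporus graciosus

Convert percentages to proportions (divide by 100).
Σp_occiᵢ² = 0.14² + 0.30² + 0.23² + 0.02² + 0.31² = 0.0196 + 0.0900 + 0.0529 + 0.0004 + 0.0961 = 0.2590
B_occi = 1 / 0.2590 = 3.8610
Σp_gracᵢ² = 0.29² + 0.19² + 0.02² + 0.25² + 0.25² = 0.0841 + 0.0361 + 0.0004 + 0.0625 + 0.0625 = 0.2456
B_grac = 1 / 0.2456 = 4.0717
Highest B → broadest niche (most generalist): Sceloporus graciosus (B = 4.07).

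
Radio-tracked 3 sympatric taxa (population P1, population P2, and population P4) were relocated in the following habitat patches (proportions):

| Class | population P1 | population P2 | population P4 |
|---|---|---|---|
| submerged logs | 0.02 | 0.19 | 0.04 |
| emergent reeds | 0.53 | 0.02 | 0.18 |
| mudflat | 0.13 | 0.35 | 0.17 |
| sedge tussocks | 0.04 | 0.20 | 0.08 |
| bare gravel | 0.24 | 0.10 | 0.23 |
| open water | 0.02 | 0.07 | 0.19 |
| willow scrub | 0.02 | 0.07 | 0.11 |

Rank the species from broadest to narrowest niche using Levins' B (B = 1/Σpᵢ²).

population P4 > population P2 > population P1

Σp_P1ᵢ² = 0.02² + 0.53² + 0.13² + 0.04² + 0.24² + 0.02² + 0.02² = 0.0004 + 0.2809 + 0.0169 + 0.0016 + 0.0576 + 0.0004 + 0.0004 = 0.3582
B_P1 = 1 / 0.3582 = 2.7917
Σp_P2ᵢ² = 0.19² + 0.02² + 0.35² + 0.20² + 0.10² + 0.07² + 0.07² = 0.0361 + 0.0004 + 0.1225 + 0.0400 + 0.0100 + 0.0049 + 0.0049 = 0.2188
B_P2 = 1 / 0.2188 = 4.5704
Σp_P4ᵢ² = 0.04² + 0.18² + 0.17² + 0.08² + 0.23² + 0.19² + 0.11² = 0.0016 + 0.0324 + 0.0289 + 0.0064 + 0.0529 + 0.0361 + 0.0121 = 0.1704
B_P4 = 1 / 0.1704 = 5.8685
Ranking by B (broadest → narrowest): population P4 (5.87) > population P2 (4.57) > population P1 (2.79)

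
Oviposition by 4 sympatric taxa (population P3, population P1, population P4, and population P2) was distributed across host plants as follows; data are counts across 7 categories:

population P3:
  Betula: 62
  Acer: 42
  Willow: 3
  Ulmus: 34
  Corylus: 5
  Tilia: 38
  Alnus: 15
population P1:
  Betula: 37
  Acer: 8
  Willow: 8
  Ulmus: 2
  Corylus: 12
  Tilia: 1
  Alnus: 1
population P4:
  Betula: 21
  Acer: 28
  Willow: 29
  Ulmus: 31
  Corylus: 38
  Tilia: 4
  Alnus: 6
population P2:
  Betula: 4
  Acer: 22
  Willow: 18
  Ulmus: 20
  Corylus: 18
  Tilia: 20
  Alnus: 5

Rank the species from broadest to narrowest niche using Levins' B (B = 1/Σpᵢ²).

Proportions for population P3 (n=199): 62/199=0.3116, 42/199=0.2111, 3/199=0.0151, 34/199=0.1709, 5/199=0.0251, 38/199=0.1910, 15/199=0.0754
Proportions for population P1 (n=69): 37/69=0.5362, 8/69=0.1159, 8/69=0.1159, 2/69=0.0290, 12/69=0.1739, 1/69=0.0145, 1/69=0.0145
Proportions for population P4 (n=157): 21/157=0.1338, 28/157=0.1783, 29/157=0.1847, 31/157=0.1975, 38/157=0.2420, 4/157=0.0255, 6/157=0.0382
Proportions for population P2 (n=107): 4/107=0.0374, 22/107=0.2056, 18/107=0.1682, 20/107=0.1869, 18/107=0.1682, 20/107=0.1869, 5/107=0.0467
Σp_P3ᵢ² = 0.3116² + 0.2111² + 0.0151² + 0.1709² + 0.0251² + 0.1910² + 0.0754² = 0.097095 + 0.044563 + 0.000228 + 0.029207 + 0.000630 + 0.036481 + 0.005685 = 0.213889
B_P3 = 1 / 0.213889 = 4.6753
Σp_P1ᵢ² = 0.5362² + 0.1159² + 0.1159² + 0.0290² + 0.1739² + 0.0145² + 0.0145² = 0.287510 + 0.013433 + 0.013433 + 0.000841 + 0.030241 + 0.000210 + 0.000210 = 0.345878
B_P1 = 1 / 0.345878 = 2.8912
Σp_P4ᵢ² = 0.1338² + 0.1783² + 0.1847² + 0.1975² + 0.2420² + 0.0255² + 0.0382² = 0.017902 + 0.031791 + 0.034114 + 0.039006 + 0.058564 + 0.000650 + 0.001459 = 0.183486
B_P4 = 1 / 0.183486 = 5.4500
Σp_P2ᵢ² = 0.0374² + 0.2056² + 0.1682² + 0.1869² + 0.1682² + 0.1869² + 0.0467² = 0.001399 + 0.042271 + 0.028291 + 0.034932 + 0.028291 + 0.034932 + 0.002181 = 0.172297
B_P2 = 1 / 0.172297 = 5.8039
Ranking by B (broadest → narrowest): population P2 (5.80) > population P4 (5.45) > population P3 (4.68) > population P1 (2.89)

population P2 > population P4 > population P3 > population P1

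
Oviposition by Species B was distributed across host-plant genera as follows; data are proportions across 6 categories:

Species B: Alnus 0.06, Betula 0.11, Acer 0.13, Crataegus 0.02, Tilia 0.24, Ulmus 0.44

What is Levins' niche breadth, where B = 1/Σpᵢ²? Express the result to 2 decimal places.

3.52

Σpᵢ² = 0.06² + 0.11² + 0.13² + 0.02² + 0.24² + 0.44² = 0.0036 + 0.0121 + 0.0169 + 0.0004 + 0.0576 + 0.1936 = 0.2842
B = 1 / 0.2842 = 3.5186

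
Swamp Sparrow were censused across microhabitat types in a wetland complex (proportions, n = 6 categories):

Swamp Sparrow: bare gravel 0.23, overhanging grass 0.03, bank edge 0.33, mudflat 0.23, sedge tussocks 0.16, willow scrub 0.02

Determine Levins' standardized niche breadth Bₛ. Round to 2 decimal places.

Σpᵢ² = 0.23² + 0.03² + 0.33² + 0.23² + 0.16² + 0.02² = 0.0529 + 0.0009 + 0.1089 + 0.0529 + 0.0256 + 0.0004 = 0.2416
B = 1 / 0.2416 = 4.1391
Bₛ = (B − 1)/(n − 1) = (4.1391 − 1)/(6 − 1) = 3.1391/5 = 0.6278

0.63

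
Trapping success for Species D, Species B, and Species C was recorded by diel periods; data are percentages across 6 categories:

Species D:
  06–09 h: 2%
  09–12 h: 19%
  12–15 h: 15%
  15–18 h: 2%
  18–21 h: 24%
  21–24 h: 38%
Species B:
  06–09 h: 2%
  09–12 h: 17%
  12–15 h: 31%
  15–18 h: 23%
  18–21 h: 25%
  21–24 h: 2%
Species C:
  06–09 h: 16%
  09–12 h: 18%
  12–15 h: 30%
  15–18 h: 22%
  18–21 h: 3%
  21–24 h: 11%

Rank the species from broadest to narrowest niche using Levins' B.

Species C > Species B > Species D

Convert percentages to proportions (divide by 100).
Σp_Dᵢ² = 0.02² + 0.19² + 0.15² + 0.02² + 0.24² + 0.38² = 0.0004 + 0.0361 + 0.0225 + 0.0004 + 0.0576 + 0.1444 = 0.2614
B_D = 1 / 0.2614 = 3.8256
Σp_Bᵢ² = 0.02² + 0.17² + 0.31² + 0.23² + 0.25² + 0.02² = 0.0004 + 0.0289 + 0.0961 + 0.0529 + 0.0625 + 0.0004 = 0.2412
B_B = 1 / 0.2412 = 4.1459
Σp_Cᵢ² = 0.16² + 0.18² + 0.30² + 0.22² + 0.03² + 0.11² = 0.0256 + 0.0324 + 0.0900 + 0.0484 + 0.0009 + 0.0121 = 0.2094
B_C = 1 / 0.2094 = 4.7755
Ranking by B (broadest → narrowest): Species C (4.78) > Species B (4.15) > Species D (3.83)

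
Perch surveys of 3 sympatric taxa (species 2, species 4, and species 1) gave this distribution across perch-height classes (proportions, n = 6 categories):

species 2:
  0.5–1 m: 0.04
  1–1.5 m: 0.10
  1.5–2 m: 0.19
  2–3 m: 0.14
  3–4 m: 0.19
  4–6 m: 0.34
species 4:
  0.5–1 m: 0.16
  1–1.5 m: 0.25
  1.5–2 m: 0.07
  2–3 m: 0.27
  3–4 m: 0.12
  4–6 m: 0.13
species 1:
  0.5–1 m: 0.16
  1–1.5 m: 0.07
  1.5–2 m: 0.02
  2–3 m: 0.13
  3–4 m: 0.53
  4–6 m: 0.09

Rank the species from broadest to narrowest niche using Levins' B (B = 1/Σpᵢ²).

species 4 > species 2 > species 1

Σp_2ᵢ² = 0.04² + 0.10² + 0.19² + 0.14² + 0.19² + 0.34² = 0.0016 + 0.0100 + 0.0361 + 0.0196 + 0.0361 + 0.1156 = 0.2190
B_2 = 1 / 0.2190 = 4.5662
Σp_4ᵢ² = 0.16² + 0.25² + 0.07² + 0.27² + 0.12² + 0.13² = 0.0256 + 0.0625 + 0.0049 + 0.0729 + 0.0144 + 0.0169 = 0.1972
B_4 = 1 / 0.1972 = 5.0710
Σp_1ᵢ² = 0.16² + 0.07² + 0.02² + 0.13² + 0.53² + 0.09² = 0.0256 + 0.0049 + 0.0004 + 0.0169 + 0.2809 + 0.0081 = 0.3368
B_1 = 1 / 0.3368 = 2.9691
Ranking by B (broadest → narrowest): species 4 (5.07) > species 2 (4.57) > species 1 (2.97)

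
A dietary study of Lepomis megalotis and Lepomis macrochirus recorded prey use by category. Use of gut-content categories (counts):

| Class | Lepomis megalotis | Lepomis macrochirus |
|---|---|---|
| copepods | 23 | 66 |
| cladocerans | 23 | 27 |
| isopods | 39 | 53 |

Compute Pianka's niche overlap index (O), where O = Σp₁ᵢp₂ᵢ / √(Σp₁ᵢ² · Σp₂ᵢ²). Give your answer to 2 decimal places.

0.93

Proportions for Lepomis megalotis (n=85): 23/85=0.2706, 23/85=0.2706, 39/85=0.4588
Proportions for Lepomis macrochirus (n=146): 66/146=0.4521, 27/146=0.1849, 53/146=0.3630
Σ p₁ᵢp₂ᵢ = 0.122338 + 0.050034 + 0.166544 = 0.338916
Σp_1ᵢ² = 0.2706² + 0.2706² + 0.4588² = 0.073224 + 0.073224 + 0.210497 = 0.356945
Σp_2ᵢ² = 0.4521² + 0.1849² + 0.3630² = 0.204394 + 0.034188 + 0.131769 = 0.370351
O = 0.338916 / √(0.356945 × 0.370351) = 0.338916 / 0.3635862 = 0.9321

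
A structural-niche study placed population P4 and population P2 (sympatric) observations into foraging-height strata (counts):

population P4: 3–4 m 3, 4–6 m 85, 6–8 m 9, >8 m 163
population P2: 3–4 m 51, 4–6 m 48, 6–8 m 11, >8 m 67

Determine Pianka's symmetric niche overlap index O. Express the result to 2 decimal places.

Proportions for population P4 (n=260): 3/260=0.0115, 85/260=0.3269, 9/260=0.0346, 163/260=0.6269
Proportions for population P2 (n=177): 51/177=0.2881, 48/177=0.2712, 11/177=0.0621, 67/177=0.3785
Σ p₁ᵢp₂ᵢ = 0.003313 + 0.088655 + 0.002149 + 0.237282 = 0.331399
Σp_1ᵢ² = 0.0115² + 0.3269² + 0.0346² + 0.6269² = 0.000132 + 0.106864 + 0.001197 + 0.393004 = 0.501197
Σp_2ᵢ² = 0.2881² + 0.2712² + 0.0621² + 0.3785² = 0.083002 + 0.073549 + 0.003856 + 0.143262 = 0.303669
O = 0.331399 / √(0.501197 × 0.303669) = 0.331399 / 0.3901256 = 0.8495

0.85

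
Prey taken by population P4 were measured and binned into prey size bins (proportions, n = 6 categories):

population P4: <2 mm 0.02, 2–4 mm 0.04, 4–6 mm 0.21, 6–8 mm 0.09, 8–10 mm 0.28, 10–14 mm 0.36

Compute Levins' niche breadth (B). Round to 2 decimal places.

3.81

Σpᵢ² = 0.02² + 0.04² + 0.21² + 0.09² + 0.28² + 0.36² = 0.0004 + 0.0016 + 0.0441 + 0.0081 + 0.0784 + 0.1296 = 0.2622
B = 1 / 0.2622 = 3.8139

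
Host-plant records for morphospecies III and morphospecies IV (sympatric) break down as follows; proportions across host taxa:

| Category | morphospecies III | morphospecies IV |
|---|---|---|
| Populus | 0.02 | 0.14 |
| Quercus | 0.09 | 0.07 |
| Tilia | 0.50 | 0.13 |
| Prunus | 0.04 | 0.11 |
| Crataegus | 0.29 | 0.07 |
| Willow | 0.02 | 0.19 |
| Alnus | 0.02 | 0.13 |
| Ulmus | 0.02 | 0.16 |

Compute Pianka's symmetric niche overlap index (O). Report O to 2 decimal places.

0.50

Σ p₁ᵢp₂ᵢ = 0.0028 + 0.0063 + 0.0650 + 0.0044 + 0.0203 + 0.0038 + 0.0026 + 0.0032 = 0.1084
Σp_1ᵢ² = 0.02² + 0.09² + 0.50² + 0.04² + 0.29² + 0.02² + 0.02² + 0.02² = 0.0004 + 0.0081 + 0.2500 + 0.0016 + 0.0841 + 0.0004 + 0.0004 + 0.0004 = 0.3454
Σp_2ᵢ² = 0.14² + 0.07² + 0.13² + 0.11² + 0.07² + 0.19² + 0.13² + 0.16² = 0.0196 + 0.0049 + 0.0169 + 0.0121 + 0.0049 + 0.0361 + 0.0169 + 0.0256 = 0.1370
O = 0.1084 / √(0.3454 × 0.1370) = 0.1084 / 0.21753 = 0.4983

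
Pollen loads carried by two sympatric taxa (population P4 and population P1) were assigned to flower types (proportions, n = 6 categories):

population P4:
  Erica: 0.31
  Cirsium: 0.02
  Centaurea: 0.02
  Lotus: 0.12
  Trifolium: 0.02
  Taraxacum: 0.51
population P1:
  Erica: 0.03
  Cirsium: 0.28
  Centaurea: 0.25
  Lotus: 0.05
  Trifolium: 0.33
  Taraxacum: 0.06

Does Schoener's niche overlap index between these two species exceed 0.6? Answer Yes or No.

Σ|p₁ᵢ − p₂ᵢ| = 0.28 + 0.26 + 0.23 + 0.07 + 0.31 + 0.45 = 1.60
D = 1 − ½ × 1.60 = 1 − 0.800 = 0.2000
D = 0.2000 < 0.6 → No.

No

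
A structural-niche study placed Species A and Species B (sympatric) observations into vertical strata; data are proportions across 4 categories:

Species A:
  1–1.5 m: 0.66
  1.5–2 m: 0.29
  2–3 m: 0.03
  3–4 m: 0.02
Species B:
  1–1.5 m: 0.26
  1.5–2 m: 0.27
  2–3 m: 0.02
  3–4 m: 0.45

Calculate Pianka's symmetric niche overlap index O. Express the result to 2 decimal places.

0.61

Σ p₁ᵢp₂ᵢ = 0.1716 + 0.0783 + 0.0006 + 0.0090 = 0.2595
Σp_1ᵢ² = 0.66² + 0.29² + 0.03² + 0.02² = 0.4356 + 0.0841 + 0.0009 + 0.0004 = 0.5210
Σp_2ᵢ² = 0.26² + 0.27² + 0.02² + 0.45² = 0.0676 + 0.0729 + 0.0004 + 0.2025 = 0.3434
O = 0.2595 / √(0.5210 × 0.3434) = 0.2595 / 0.42298 = 0.6135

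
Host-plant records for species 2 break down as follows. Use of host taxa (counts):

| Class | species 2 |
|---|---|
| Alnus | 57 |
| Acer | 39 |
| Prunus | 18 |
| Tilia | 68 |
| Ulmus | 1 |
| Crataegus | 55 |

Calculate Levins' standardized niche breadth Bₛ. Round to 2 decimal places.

Proportions for species 2 (n=238): 57/238=0.2395, 39/238=0.1639, 18/238=0.0756, 68/238=0.2857, 1/238=0.0042, 55/238=0.2311
Σpᵢ² = 0.2395² + 0.1639² + 0.0756² + 0.2857² + 0.0042² + 0.2311² = 0.057360 + 0.026863 + 0.005715 + 0.081624 + 0.000018 + 0.053407 = 0.224987
B = 1 / 0.224987 = 4.4447
Bₛ = (B − 1)/(n − 1) = (4.4447 − 1)/(6 − 1) = 3.4447/5 = 0.6889

0.69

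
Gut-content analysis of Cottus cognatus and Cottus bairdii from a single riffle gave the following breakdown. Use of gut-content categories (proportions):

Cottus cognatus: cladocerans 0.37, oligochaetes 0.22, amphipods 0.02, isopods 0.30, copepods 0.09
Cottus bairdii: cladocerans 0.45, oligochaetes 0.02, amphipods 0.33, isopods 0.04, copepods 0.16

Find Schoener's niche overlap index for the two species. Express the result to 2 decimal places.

Σ|p₁ᵢ − p₂ᵢ| = 0.08 + 0.20 + 0.31 + 0.26 + 0.07 = 0.92
D = 1 − ½ × 0.92 = 1 − 0.460 = 0.5400

0.54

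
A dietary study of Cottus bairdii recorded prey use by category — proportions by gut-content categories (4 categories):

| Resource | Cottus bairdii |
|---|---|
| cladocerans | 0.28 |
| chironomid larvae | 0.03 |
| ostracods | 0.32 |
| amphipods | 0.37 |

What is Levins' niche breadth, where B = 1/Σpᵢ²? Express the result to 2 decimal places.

Σpᵢ² = 0.28² + 0.03² + 0.32² + 0.37² = 0.0784 + 0.0009 + 0.1024 + 0.1369 = 0.3186
B = 1 / 0.3186 = 3.1387

3.14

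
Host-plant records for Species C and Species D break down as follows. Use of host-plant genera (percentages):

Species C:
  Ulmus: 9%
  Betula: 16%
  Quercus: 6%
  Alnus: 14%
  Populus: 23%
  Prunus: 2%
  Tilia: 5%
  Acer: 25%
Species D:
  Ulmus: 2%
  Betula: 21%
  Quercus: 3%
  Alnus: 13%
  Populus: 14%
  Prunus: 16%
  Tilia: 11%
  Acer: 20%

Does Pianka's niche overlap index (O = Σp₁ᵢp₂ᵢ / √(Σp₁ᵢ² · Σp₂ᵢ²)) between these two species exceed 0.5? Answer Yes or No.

Yes

Convert percentages to proportions (divide by 100).
Σ p₁ᵢp₂ᵢ = 0.0018 + 0.0336 + 0.0018 + 0.0182 + 0.0322 + 0.0032 + 0.0055 + 0.0500 = 0.1463
Σp_1ᵢ² = 0.09² + 0.16² + 0.06² + 0.14² + 0.23² + 0.02² + 0.05² + 0.25² = 0.0081 + 0.0256 + 0.0036 + 0.0196 + 0.0529 + 0.0004 + 0.0025 + 0.0625 = 0.1752
Σp_2ᵢ² = 0.02² + 0.21² + 0.03² + 0.13² + 0.14² + 0.16² + 0.11² + 0.20² = 0.0004 + 0.0441 + 0.0009 + 0.0169 + 0.0196 + 0.0256 + 0.0121 + 0.0400 = 0.1596
O = 0.1463 / √(0.1752 × 0.1596) = 0.1463 / 0.16722 = 0.8749
O = 0.8749 > 0.5 → Yes.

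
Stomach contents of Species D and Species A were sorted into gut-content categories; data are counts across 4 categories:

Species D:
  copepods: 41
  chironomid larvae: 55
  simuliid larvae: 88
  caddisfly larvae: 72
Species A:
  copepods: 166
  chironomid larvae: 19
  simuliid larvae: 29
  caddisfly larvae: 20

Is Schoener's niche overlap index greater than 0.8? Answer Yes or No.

No

Proportions for Species D (n=256): 41/256=0.1602, 55/256=0.2148, 88/256=0.3438, 72/256=0.2813
Proportions for Species A (n=234): 166/234=0.7094, 19/234=0.0812, 29/234=0.1239, 20/234=0.0855
Σ|p₁ᵢ − p₂ᵢ| = 0.5492 + 0.1336 + 0.2199 + 0.1958 = 1.0985
D = 1 − ½ × 1.0985 = 1 − 0.54925 = 0.45075
D = 0.45075 < 0.8 → No.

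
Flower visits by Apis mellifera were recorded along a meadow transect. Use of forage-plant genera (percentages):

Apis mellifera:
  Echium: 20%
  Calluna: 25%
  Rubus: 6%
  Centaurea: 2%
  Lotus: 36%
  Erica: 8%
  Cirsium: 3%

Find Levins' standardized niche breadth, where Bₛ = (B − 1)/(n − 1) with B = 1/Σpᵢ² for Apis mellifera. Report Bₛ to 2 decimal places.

Convert percentages to proportions (divide by 100).
Σpᵢ² = 0.20² + 0.25² + 0.06² + 0.02² + 0.36² + 0.08² + 0.03² = 0.0400 + 0.0625 + 0.0036 + 0.0004 + 0.1296 + 0.0064 + 0.0009 = 0.2434
B = 1 / 0.2434 = 4.1085
Bₛ = (B − 1)/(n − 1) = (4.1085 − 1)/(7 − 1) = 3.1085/6 = 0.5181

0.52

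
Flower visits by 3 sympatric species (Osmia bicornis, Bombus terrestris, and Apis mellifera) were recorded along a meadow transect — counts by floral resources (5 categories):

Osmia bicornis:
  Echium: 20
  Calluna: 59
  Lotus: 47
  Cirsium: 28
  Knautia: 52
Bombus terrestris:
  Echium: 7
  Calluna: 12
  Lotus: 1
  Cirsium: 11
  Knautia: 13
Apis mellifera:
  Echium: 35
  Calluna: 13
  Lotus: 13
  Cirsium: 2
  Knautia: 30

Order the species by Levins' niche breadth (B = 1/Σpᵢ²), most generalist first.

Osmia bicornis > Bombus terrestris > Apis mellifera

Proportions for Osmia bicornis (n=206): 20/206=0.0971, 59/206=0.2864, 47/206=0.2282, 28/206=0.1359, 52/206=0.2524
Proportions for Bombus terrestris (n=44): 7/44=0.1591, 12/44=0.2727, 1/44=0.0227, 11/44=0.2500, 13/44=0.2955
Proportions for Apis mellifera (n=93): 35/93=0.3763, 13/93=0.1398, 13/93=0.1398, 2/93=0.0215, 30/93=0.3226
Σp_bicoᵢ² = 0.0971² + 0.2864² + 0.2282² + 0.1359² + 0.2524² = 0.009428 + 0.082025 + 0.052075 + 0.018469 + 0.063706 = 0.225703
B_bico = 1 / 0.225703 = 4.4306
Σp_terrᵢ² = 0.1591² + 0.2727² + 0.0227² + 0.2500² + 0.2955² = 0.025313 + 0.074365 + 0.000515 + 0.062500 + 0.087320 = 0.250013
B_terr = 1 / 0.250013 = 3.9998
Σp_mellᵢ² = 0.3763² + 0.1398² + 0.1398² + 0.0215² + 0.3226² = 0.141602 + 0.019544 + 0.019544 + 0.000462 + 0.104071 = 0.285223
B_mell = 1 / 0.285223 = 3.5060
Ranking by B (broadest → narrowest): Osmia bicornis (4.43) > Bombus terrestris (4.00) > Apis mellifera (3.51)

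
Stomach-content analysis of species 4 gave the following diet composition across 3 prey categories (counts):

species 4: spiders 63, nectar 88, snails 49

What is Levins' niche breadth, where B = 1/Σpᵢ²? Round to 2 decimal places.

Proportions for species 4 (n=200): 63/200=0.3150, 88/200=0.4400, 49/200=0.2450
Σpᵢ² = 0.3150² + 0.4400² + 0.2450² = 0.099225 + 0.193600 + 0.060025 = 0.352850
B = 1 / 0.352850 = 2.8341

2.83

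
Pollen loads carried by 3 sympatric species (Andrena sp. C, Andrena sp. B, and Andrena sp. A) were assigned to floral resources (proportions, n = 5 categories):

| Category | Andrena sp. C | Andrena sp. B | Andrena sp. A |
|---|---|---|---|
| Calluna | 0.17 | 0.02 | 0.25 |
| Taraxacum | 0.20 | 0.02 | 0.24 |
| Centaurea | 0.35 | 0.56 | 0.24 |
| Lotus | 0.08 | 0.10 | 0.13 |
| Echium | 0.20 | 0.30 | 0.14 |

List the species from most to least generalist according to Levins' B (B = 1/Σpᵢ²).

Σp_Cᵢ² = 0.17² + 0.20² + 0.35² + 0.08² + 0.20² = 0.0289 + 0.0400 + 0.1225 + 0.0064 + 0.0400 = 0.2378
B_C = 1 / 0.2378 = 4.2052
Σp_Bᵢ² = 0.02² + 0.02² + 0.56² + 0.10² + 0.30² = 0.0004 + 0.0004 + 0.3136 + 0.0100 + 0.0900 = 0.4144
B_B = 1 / 0.4144 = 2.4131
Σp_Aᵢ² = 0.25² + 0.24² + 0.24² + 0.13² + 0.14² = 0.0625 + 0.0576 + 0.0576 + 0.0169 + 0.0196 = 0.2142
B_A = 1 / 0.2142 = 4.6685
Ranking by B (broadest → narrowest): Andrena sp. A (4.67) > Andrena sp. C (4.21) > Andrena sp. B (2.41)

Andrena sp. A > Andrena sp. C > Andrena sp. B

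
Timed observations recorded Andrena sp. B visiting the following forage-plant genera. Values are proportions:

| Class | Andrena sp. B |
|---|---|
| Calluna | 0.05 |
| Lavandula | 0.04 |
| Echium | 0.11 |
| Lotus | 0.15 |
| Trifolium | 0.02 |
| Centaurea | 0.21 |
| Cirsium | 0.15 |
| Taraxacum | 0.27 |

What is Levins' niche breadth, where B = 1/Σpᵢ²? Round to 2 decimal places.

5.60

Σpᵢ² = 0.05² + 0.04² + 0.11² + 0.15² + 0.02² + 0.21² + 0.15² + 0.27² = 0.0025 + 0.0016 + 0.0121 + 0.0225 + 0.0004 + 0.0441 + 0.0225 + 0.0729 = 0.1786
B = 1 / 0.1786 = 5.5991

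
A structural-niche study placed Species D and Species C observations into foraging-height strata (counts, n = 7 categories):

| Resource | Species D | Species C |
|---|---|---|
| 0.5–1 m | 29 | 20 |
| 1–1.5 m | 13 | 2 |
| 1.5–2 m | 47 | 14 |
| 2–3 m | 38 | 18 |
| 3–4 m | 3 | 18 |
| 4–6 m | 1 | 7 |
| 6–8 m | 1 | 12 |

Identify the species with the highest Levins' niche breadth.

Species C

Proportions for Species D (n=132): 29/132=0.2197, 13/132=0.0985, 47/132=0.3561, 38/132=0.2879, 3/132=0.0227, 1/132=0.0076, 1/132=0.0076
Proportions for Species C (n=91): 20/91=0.2198, 2/91=0.0220, 14/91=0.1538, 18/91=0.1978, 18/91=0.1978, 7/91=0.0769, 12/91=0.1319
Σp_Dᵢ² = 0.2197² + 0.0985² + 0.3561² + 0.2879² + 0.0227² + 0.0076² + 0.0076² = 0.048268 + 0.009702 + 0.126807 + 0.082886 + 0.000515 + 0.000058 + 0.000058 = 0.268294
B_D = 1 / 0.268294 = 3.7273
Σp_Cᵢ² = 0.2198² + 0.0220² + 0.1538² + 0.1978² + 0.1978² + 0.0769² + 0.1319² = 0.048312 + 0.000484 + 0.023654 + 0.039125 + 0.039125 + 0.005914 + 0.017398 = 0.174012
B_C = 1 / 0.174012 = 5.7467
Highest B → broadest niche (most generalist): Species C (B = 5.75).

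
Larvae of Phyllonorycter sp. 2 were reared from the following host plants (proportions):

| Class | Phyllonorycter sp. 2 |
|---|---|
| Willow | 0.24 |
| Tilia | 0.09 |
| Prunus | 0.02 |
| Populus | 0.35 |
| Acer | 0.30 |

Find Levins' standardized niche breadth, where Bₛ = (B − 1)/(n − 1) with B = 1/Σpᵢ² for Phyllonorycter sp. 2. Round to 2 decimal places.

Σpᵢ² = 0.24² + 0.09² + 0.02² + 0.35² + 0.30² = 0.0576 + 0.0081 + 0.0004 + 0.1225 + 0.0900 = 0.2786
B = 1 / 0.2786 = 3.5894
Bₛ = (B − 1)/(n − 1) = (3.5894 − 1)/(5 − 1) = 2.5894/4 = 0.6474

0.65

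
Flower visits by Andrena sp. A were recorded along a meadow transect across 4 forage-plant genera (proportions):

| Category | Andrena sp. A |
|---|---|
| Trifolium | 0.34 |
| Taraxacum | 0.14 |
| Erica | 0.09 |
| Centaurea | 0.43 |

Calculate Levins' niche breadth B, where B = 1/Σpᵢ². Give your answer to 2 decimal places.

Σpᵢ² = 0.34² + 0.14² + 0.09² + 0.43² = 0.1156 + 0.0196 + 0.0081 + 0.1849 = 0.3282
B = 1 / 0.3282 = 3.0469

3.05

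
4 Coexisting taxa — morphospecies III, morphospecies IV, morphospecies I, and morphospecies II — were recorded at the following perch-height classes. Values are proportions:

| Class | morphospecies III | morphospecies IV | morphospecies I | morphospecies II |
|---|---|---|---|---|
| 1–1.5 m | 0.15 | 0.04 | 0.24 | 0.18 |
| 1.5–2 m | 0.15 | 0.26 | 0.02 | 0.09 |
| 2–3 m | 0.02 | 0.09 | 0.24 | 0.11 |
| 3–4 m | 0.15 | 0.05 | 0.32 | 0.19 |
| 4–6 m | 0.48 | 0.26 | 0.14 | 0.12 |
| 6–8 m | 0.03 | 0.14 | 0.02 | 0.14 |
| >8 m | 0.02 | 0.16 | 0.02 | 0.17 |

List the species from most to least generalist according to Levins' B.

Σp_IIIᵢ² = 0.15² + 0.15² + 0.02² + 0.15² + 0.48² + 0.03² + 0.02² = 0.0225 + 0.0225 + 0.0004 + 0.0225 + 0.2304 + 0.0009 + 0.0004 = 0.2996
B_III = 1 / 0.2996 = 3.3378
Σp_IVᵢ² = 0.04² + 0.26² + 0.09² + 0.05² + 0.26² + 0.14² + 0.16² = 0.0016 + 0.0676 + 0.0081 + 0.0025 + 0.0676 + 0.0196 + 0.0256 = 0.1926
B_IV = 1 / 0.1926 = 5.1921
Σp_Iᵢ² = 0.24² + 0.02² + 0.24² + 0.32² + 0.14² + 0.02² + 0.02² = 0.0576 + 0.0004 + 0.0576 + 0.1024 + 0.0196 + 0.0004 + 0.0004 = 0.2384
B_I = 1 / 0.2384 = 4.1946
Σp_IIᵢ² = 0.18² + 0.09² + 0.11² + 0.19² + 0.12² + 0.14² + 0.17² = 0.0324 + 0.0081 + 0.0121 + 0.0361 + 0.0144 + 0.0196 + 0.0289 = 0.1516
B_II = 1 / 0.1516 = 6.5963
Ranking by B (broadest → narrowest): morphospecies II (6.60) > morphospecies IV (5.19) > morphospecies I (4.19) > morphospecies III (3.34)

morphospecies II > morphospecies IV > morphospecies I > morphospecies III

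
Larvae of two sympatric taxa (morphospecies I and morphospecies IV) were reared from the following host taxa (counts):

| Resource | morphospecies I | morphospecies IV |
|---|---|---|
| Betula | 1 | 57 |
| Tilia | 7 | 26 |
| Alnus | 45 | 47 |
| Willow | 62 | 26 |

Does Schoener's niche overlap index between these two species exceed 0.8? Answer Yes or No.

No

Proportions for morphospecies I (n=115): 1/115=0.0087, 7/115=0.0609, 45/115=0.3913, 62/115=0.5391
Proportions for morphospecies IV (n=156): 57/156=0.3654, 26/156=0.1667, 47/156=0.3013, 26/156=0.1667
Σ|p₁ᵢ − p₂ᵢ| = 0.3567 + 0.1058 + 0.0900 + 0.3724 = 0.9249
D = 1 − ½ × 0.9249 = 1 − 0.46245 = 0.53755
D = 0.53755 < 0.8 → No.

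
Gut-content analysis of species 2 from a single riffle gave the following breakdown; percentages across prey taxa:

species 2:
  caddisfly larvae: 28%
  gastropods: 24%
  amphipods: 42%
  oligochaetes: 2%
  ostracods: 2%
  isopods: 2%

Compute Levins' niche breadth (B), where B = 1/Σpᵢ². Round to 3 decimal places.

Convert percentages to proportions (divide by 100).
Σpᵢ² = 0.28² + 0.24² + 0.42² + 0.02² + 0.02² + 0.02² = 0.0784 + 0.0576 + 0.1764 + 0.0004 + 0.0004 + 0.0004 = 0.3136
B = 1 / 0.3136 = 3.18878

3.189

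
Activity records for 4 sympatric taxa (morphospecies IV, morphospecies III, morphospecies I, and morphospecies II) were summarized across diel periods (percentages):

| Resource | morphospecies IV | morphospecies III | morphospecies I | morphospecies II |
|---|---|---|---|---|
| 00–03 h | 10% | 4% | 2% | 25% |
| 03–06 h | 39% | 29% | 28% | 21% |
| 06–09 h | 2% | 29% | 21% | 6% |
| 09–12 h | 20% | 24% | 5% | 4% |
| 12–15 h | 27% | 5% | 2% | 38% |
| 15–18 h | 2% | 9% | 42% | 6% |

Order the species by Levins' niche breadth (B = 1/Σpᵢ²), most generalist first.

morphospecies III > morphospecies II > morphospecies IV > morphospecies I

Convert percentages to proportions (divide by 100).
Σp_IVᵢ² = 0.10² + 0.39² + 0.02² + 0.20² + 0.27² + 0.02² = 0.0100 + 0.1521 + 0.0004 + 0.0400 + 0.0729 + 0.0004 = 0.2758
B_IV = 1 / 0.2758 = 3.6258
Σp_IIIᵢ² = 0.04² + 0.29² + 0.29² + 0.24² + 0.05² + 0.09² = 0.0016 + 0.0841 + 0.0841 + 0.0576 + 0.0025 + 0.0081 = 0.2380
B_III = 1 / 0.2380 = 4.2017
Σp_Iᵢ² = 0.02² + 0.28² + 0.21² + 0.05² + 0.02² + 0.42² = 0.0004 + 0.0784 + 0.0441 + 0.0025 + 0.0004 + 0.1764 = 0.3022
B_I = 1 / 0.3022 = 3.3091
Σp_IIᵢ² = 0.25² + 0.21² + 0.06² + 0.04² + 0.38² + 0.06² = 0.0625 + 0.0441 + 0.0036 + 0.0016 + 0.1444 + 0.0036 = 0.2598
B_II = 1 / 0.2598 = 3.8491
Ranking by B (broadest → narrowest): morphospecies III (4.20) > morphospecies II (3.85) > morphospecies IV (3.63) > morphospecies I (3.31)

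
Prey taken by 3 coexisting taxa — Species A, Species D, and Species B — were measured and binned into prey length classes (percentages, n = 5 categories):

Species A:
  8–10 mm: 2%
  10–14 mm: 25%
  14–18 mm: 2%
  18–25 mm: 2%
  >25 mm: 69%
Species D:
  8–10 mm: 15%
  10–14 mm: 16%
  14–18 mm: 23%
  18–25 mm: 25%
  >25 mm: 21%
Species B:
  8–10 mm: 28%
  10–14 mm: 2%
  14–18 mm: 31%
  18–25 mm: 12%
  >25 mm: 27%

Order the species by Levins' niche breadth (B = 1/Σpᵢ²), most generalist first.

Species D > Species B > Species A

Convert percentages to proportions (divide by 100).
Σp_Aᵢ² = 0.02² + 0.25² + 0.02² + 0.02² + 0.69² = 0.0004 + 0.0625 + 0.0004 + 0.0004 + 0.4761 = 0.5398
B_A = 1 / 0.5398 = 1.8525
Σp_Dᵢ² = 0.15² + 0.16² + 0.23² + 0.25² + 0.21² = 0.0225 + 0.0256 + 0.0529 + 0.0625 + 0.0441 = 0.2076
B_D = 1 / 0.2076 = 4.8170
Σp_Bᵢ² = 0.28² + 0.02² + 0.31² + 0.12² + 0.27² = 0.0784 + 0.0004 + 0.0961 + 0.0144 + 0.0729 = 0.2622
B_B = 1 / 0.2622 = 3.8139
Ranking by B (broadest → narrowest): Species D (4.82) > Species B (3.81) > Species A (1.85)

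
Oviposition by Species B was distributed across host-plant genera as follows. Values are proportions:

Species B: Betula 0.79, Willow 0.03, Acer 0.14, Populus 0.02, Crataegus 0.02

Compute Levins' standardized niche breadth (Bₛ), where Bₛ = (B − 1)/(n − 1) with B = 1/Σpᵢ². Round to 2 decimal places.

0.14

Σpᵢ² = 0.79² + 0.03² + 0.14² + 0.02² + 0.02² = 0.6241 + 0.0009 + 0.0196 + 0.0004 + 0.0004 = 0.6454
B = 1 / 0.6454 = 1.5494
Bₛ = (B − 1)/(n − 1) = (1.5494 − 1)/(5 − 1) = 0.5494/4 = 0.1374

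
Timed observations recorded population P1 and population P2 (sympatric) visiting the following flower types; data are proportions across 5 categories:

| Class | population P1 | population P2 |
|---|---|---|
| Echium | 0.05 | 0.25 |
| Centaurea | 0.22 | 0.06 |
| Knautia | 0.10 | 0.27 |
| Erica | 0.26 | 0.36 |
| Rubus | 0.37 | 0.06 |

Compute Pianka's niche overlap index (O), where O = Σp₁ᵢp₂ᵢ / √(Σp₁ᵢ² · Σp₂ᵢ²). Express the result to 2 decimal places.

0.63

Σ p₁ᵢp₂ᵢ = 0.0125 + 0.0132 + 0.0270 + 0.0936 + 0.0222 = 0.1685
Σp_1ᵢ² = 0.05² + 0.22² + 0.10² + 0.26² + 0.37² = 0.0025 + 0.0484 + 0.0100 + 0.0676 + 0.1369 = 0.2654
Σp_2ᵢ² = 0.25² + 0.06² + 0.27² + 0.36² + 0.06² = 0.0625 + 0.0036 + 0.0729 + 0.1296 + 0.0036 = 0.2722
O = 0.1685 / √(0.2654 × 0.2722) = 0.1685 / 0.26878 = 0.6269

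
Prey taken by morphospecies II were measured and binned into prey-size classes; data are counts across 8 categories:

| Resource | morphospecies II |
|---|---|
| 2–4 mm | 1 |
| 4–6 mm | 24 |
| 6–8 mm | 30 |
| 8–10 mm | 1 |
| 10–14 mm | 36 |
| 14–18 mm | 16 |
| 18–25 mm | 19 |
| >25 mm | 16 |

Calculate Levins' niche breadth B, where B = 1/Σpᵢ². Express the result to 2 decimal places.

5.61

Proportions for morphospecies II (n=143): 1/143=0.0070, 24/143=0.1678, 30/143=0.2098, 1/143=0.0070, 36/143=0.2517, 16/143=0.1119, 19/143=0.1329, 16/143=0.1119
Σpᵢ² = 0.0070² + 0.1678² + 0.2098² + 0.0070² + 0.2517² + 0.1119² + 0.1329² + 0.1119² = 0.000049 + 0.028157 + 0.044016 + 0.000049 + 0.063353 + 0.012522 + 0.017662 + 0.012522 = 0.178330
B = 1 / 0.178330 = 5.6076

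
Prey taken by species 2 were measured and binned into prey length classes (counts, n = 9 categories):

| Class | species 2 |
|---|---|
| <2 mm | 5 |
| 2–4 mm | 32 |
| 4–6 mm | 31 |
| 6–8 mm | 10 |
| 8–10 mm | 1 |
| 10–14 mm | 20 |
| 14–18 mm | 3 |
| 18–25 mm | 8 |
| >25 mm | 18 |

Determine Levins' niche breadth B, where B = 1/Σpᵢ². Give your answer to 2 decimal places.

5.63

Proportions for species 2 (n=128): 5/128=0.0391, 32/128=0.2500, 31/128=0.2422, 10/128=0.0781, 1/128=0.0078, 20/128=0.1563, 3/128=0.0234, 8/128=0.0625, 18/128=0.1406
Σpᵢ² = 0.0391² + 0.2500² + 0.2422² + 0.0781² + 0.0078² + 0.1563² + 0.0234² + 0.0625² + 0.1406² = 0.001529 + 0.062500 + 0.058661 + 0.006100 + 0.000061 + 0.024430 + 0.000548 + 0.003906 + 0.019768 = 0.177503
B = 1 / 0.177503 = 5.6337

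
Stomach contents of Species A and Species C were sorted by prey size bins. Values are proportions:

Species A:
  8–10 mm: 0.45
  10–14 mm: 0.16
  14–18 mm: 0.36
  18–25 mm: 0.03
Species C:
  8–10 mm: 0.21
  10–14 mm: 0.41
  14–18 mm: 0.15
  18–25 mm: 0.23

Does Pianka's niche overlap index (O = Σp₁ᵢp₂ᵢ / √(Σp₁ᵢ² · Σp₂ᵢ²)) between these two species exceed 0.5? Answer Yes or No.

Σ p₁ᵢp₂ᵢ = 0.0945 + 0.0656 + 0.0540 + 0.0069 = 0.2210
Σp_1ᵢ² = 0.45² + 0.16² + 0.36² + 0.03² = 0.2025 + 0.0256 + 0.1296 + 0.0009 = 0.3586
Σp_2ᵢ² = 0.21² + 0.41² + 0.15² + 0.23² = 0.0441 + 0.1681 + 0.0225 + 0.0529 = 0.2876
O = 0.2210 / √(0.3586 × 0.2876) = 0.2210 / 0.32114 = 0.6882
O = 0.6882 > 0.5 → Yes.

Yes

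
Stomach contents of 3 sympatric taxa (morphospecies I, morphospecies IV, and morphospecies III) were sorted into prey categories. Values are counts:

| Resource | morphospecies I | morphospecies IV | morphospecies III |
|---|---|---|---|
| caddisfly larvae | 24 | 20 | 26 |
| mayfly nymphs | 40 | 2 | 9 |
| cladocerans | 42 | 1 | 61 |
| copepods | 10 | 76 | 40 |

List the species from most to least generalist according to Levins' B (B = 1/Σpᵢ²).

morphospecies I > morphospecies III > morphospecies IV

Proportions for morphospecies I (n=116): 24/116=0.2069, 40/116=0.3448, 42/116=0.3621, 10/116=0.0862
Proportions for morphospecies IV (n=99): 20/99=0.2020, 2/99=0.0202, 1/99=0.0101, 76/99=0.7677
Proportions for morphospecies III (n=136): 26/136=0.1912, 9/136=0.0662, 61/136=0.4485, 40/136=0.2941
Σp_Iᵢ² = 0.2069² + 0.3448² + 0.3621² + 0.0862² = 0.042808 + 0.118887 + 0.131116 + 0.007430 = 0.300241
B_I = 1 / 0.300241 = 3.3307
Σp_IVᵢ² = 0.2020² + 0.0202² + 0.0101² + 0.7677² = 0.040804 + 0.000408 + 0.000102 + 0.589363 = 0.630677
B_IV = 1 / 0.630677 = 1.5856
Σp_IIIᵢ² = 0.1912² + 0.0662² + 0.4485² + 0.2941² = 0.036557 + 0.004382 + 0.201152 + 0.086495 = 0.328586
B_III = 1 / 0.328586 = 3.0433
Ranking by B (broadest → narrowest): morphospecies I (3.33) > morphospecies III (3.04) > morphospecies IV (1.59)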